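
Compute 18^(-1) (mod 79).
Since 79 is prime, by Fermat 18^(-1) ≡ 18^{77} ≡ 22 (mod 79). Verify: 18 × 22 = 396 ≡ 1 (mod 79)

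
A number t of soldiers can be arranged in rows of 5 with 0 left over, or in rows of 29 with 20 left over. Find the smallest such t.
M = 5 × 29 = 145. M₁ = 29, y₁ ≡ 4 (mod 5). M₂ = 5, y₂ ≡ 6 (mod 29). t = 0×29×4 + 20×5×6 ≡ 20 (mod 145)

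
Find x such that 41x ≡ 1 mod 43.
Since 43 is prime, by Fermat 41^(-1) ≡ 41^{41} ≡ 21 mod 43. Verify: 41 × 21 = 861 ≡ 1 mod 43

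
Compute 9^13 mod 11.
Using Fermat: 9^{10} ≡ 1 mod 11. 13 ≡ 3 mod 10. So 9^{13} ≡ 9^{3} ≡ 3 mod 11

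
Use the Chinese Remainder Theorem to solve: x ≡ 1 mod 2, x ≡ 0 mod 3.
M = 2 × 3 = 6. M₁ = 3, y₁ ≡ 1 mod 2. M₂ = 2, y₂ ≡ 2 mod 3. x = 1×3×1 + 0×2×2 ≡ 3 mod 6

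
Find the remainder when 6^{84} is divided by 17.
By Fermat: 6^{16} ≡ 1 mod 17. 84 = 5×16 + 4. So 6^{84} ≡ 6^{4} ≡ 4 mod 17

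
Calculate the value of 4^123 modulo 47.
Using Fermat: 4^{46} ≡ 1 (mod 47). 123 ≡ 31 (mod 46). So 4^{123} ≡ 4^{31} ≡ 18 (mod 47)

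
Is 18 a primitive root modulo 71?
18^{35} ≡ 1 mod 71 and 35 < 70, so ord_71(18) = 35 ≠ 70 and 18 is not a primitive root.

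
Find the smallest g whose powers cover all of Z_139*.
g = 2. For each prime q|138: 2^{69}≡138, 2^{46}≡96, 2^{6}≡64, none ≡ 1, so ord_139(2) = 138 and 2 is a primitive root.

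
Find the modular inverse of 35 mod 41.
Since 41 is prime, by Fermat 35^(-1) ≡ 35^{39} ≡ 34 (mod 41). Verify: 35 × 34 = 1190 ≡ 1 (mod 41)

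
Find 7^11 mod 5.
Using Fermat: 7^{4} ≡ 1 mod 5. 11 ≡ 3 mod 4. So 7^{11} ≡ 7^{3} ≡ 3 mod 5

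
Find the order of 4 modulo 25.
Powers of 4 mod 25: 4^1≡4, 4^2≡16, 4^3≡14, 4^4≡6, 4^5≡24, 4^6≡21, 4^7≡9, 4^8≡11, 4^9≡19, 4^10≡1. Order = 10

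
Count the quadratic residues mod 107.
For prime 107, there are (p-1)/2 = (107-1)/2 = 53 quadratic residues (excluding 0).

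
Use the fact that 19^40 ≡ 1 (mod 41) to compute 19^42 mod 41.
By Fermat: 19^{40} ≡ 1 (mod 41). So 19^{42} = 19^{40} · 19^{2} ≡ 19^{2} ≡ 33 (mod 41)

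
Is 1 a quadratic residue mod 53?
By Euler's criterion: 1^{26} ≡ 1 mod 53. Since this equals 1, 1 is a QR.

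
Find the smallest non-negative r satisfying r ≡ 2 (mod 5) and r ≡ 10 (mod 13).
M = 5 × 13 = 65. M₁ = 13, y₁ ≡ 2 (mod 5). M₂ = 5, y₂ ≡ 8 (mod 13). r = 2×13×2 + 10×5×8 ≡ 62 (mod 65)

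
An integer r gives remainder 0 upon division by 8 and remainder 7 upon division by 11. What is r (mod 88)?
M = 8 × 11 = 88. M₁ = 11, y₁ ≡ 3 (mod 8). M₂ = 8, y₂ ≡ 7 (mod 11). r = 0×11×3 + 7×8×7 ≡ 40 (mod 88)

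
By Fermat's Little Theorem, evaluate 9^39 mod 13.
By Fermat: 9^{12} ≡ 1 mod 13. 39 = 3×12 + 3. So 9^{39} ≡ 9^{3} ≡ 1 mod 13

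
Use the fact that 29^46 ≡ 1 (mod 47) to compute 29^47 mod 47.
By Fermat: 29^{46} ≡ 1 (mod 47). So 29^{47} = 29^{46} · 29^{1} ≡ 29^{1} ≡ 29 (mod 47)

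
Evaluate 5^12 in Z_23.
By repeated squaring (mod 23): 5^{1}≡5, 5^{2}≡2, 5^{4}≡4, 5^{8}≡16. Then 5^{12} = 5^{8+4} ≡ 16 × 4 ≡ 18 (mod 23)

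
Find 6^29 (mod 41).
By repeated squaring (mod 41): 6^{1}≡6, 6^{2}≡36, 6^{4}≡25, 6^{8}≡10, 6^{16}≡18. Then 6^{29} = 6^{16+8+4+1} ≡ 18 × 10 × 25 × 6 ≡ 22 (mod 41)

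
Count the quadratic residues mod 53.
For prime 53, there are (p-1)/2 = (53-1)/2 = 26 quadratic residues (excluding 0).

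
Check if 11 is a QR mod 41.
By Euler's criterion: 11^{20} ≡ 40 mod 41. Since this equals -1 (≡ 40), 11 is not a QR.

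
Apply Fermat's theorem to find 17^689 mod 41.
By Fermat: 17^{40} ≡ 1 mod 41. 689 ≡ 9 mod 40. So 17^{689} ≡ 17^{9} ≡ 26 mod 41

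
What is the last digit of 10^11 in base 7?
Using Fermat: 10^{6} ≡ 1 mod 7. 11 ≡ 5 mod 6. So 10^{11} ≡ 10^{5} ≡ 5 mod 7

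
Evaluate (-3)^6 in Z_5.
Using Fermat: (-3)^{4} ≡ 1 (mod 5). 6 ≡ 2 (mod 4). So (-3)^{6} ≡ (-3)^{2} ≡ 4 (mod 5)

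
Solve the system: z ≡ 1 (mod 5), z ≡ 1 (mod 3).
M = 5 × 3 = 15. M₁ = 3, y₁ ≡ 2 (mod 5). M₂ = 5, y₂ ≡ 2 (mod 3). z = 1×3×2 + 1×5×2 ≡ 1 (mod 15)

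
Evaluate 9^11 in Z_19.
By repeated squaring mod 19: 9^{1}≡9, 9^{2}≡5, 9^{4}≡6, 9^{8}≡17. Then 9^{11} = 9^{8+2+1} ≡ 17 × 5 × 9 ≡ 5 mod 19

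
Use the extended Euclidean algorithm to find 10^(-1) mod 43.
Extended GCD: 10(13) + 43(-3) = 1. So 10^(-1) ≡ 13 (mod 43). Verify: 10 × 13 = 130 ≡ 1 (mod 43)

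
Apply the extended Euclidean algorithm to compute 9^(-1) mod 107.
Extended GCD: 9(12) + 107(-1) = 1. So 9^(-1) ≡ 12 (mod 107). Verify: 9 × 12 = 108 ≡ 1 (mod 107)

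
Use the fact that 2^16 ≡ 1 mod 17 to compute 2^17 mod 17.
By Fermat: 2^{16} ≡ 1 mod 17. So 2^{17} = 2^{16} · 2^{1} ≡ 2^{1} ≡ 2 mod 17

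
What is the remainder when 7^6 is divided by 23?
By repeated squaring (mod 23): 7^{1}≡7, 7^{2}≡3, 7^{4}≡9. Then 7^{6} = 7^{4+2} ≡ 9 × 3 ≡ 4 (mod 23)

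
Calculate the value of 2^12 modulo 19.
By repeated squaring (mod 19): 2^{1}≡2, 2^{2}≡4, 2^{4}≡16, 2^{8}≡9. Then 2^{12} = 2^{8+4} ≡ 9 × 16 ≡ 11 (mod 19)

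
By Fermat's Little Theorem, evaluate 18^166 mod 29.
By Fermat: 18^{28} ≡ 1 (mod 29). 166 = 5×28 + 26. So 18^{166} ≡ 18^{26} ≡ 6 (mod 29)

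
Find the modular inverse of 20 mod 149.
Since 149 is prime, by Fermat 20^(-1) ≡ 20^{147} ≡ 82 mod 149. Verify: 20 × 82 = 1640 ≡ 1 mod 149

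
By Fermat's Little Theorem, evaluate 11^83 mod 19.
By Fermat: 11^{18} ≡ 1 (mod 19). 83 = 4×18 + 11. So 11^{83} ≡ 11^{11} ≡ 7 (mod 19)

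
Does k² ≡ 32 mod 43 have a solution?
By Euler's criterion: 32^{21} ≡ 42 mod 43. Since this equals -1 (≡ 42), 32 is not a QR.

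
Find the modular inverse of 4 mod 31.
Since 31 is prime, by Fermat 4^(-1) ≡ 4^{29} ≡ 8 (mod 31). Verify: 4 × 8 = 32 ≡ 1 (mod 31)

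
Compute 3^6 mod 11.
By repeated squaring (mod 11): 3^{1}≡3, 3^{2}≡9, 3^{4}≡4. Then 3^{6} = 3^{4+2} ≡ 4 × 9 ≡ 3 (mod 11)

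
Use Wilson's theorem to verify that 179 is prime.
(178)! mod 179 = 178. Since this equals -1 mod 179, Wilson confirms 179 is prime.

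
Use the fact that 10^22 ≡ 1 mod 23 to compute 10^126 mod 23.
By Fermat: 10^{22} ≡ 1 mod 23. 126 = 5×22 + 16. So 10^{126} ≡ 10^{16} ≡ 4 mod 23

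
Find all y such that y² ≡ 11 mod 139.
The square roots of 11 mod 139 are 122 and 17. Verify: 122² = 14884 ≡ 11 mod 139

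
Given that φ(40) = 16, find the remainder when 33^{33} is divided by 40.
By Euler: 33^{16} ≡ 1 (mod 40) since gcd(33, 40) = 1. 33 = 2×16 + 1. So 33^{33} ≡ 33^{1} ≡ 33 (mod 40)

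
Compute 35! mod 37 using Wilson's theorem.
(36)! = (35)! × (36) ≡ -1 mod 37. So (35)! ≡ -1 × (36)^(-1) ≡ (-1)×(-1) = 1 mod 37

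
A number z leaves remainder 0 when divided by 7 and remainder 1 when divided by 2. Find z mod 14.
M = 7 × 2 = 14. M₁ = 2, y₁ ≡ 4 mod 7. M₂ = 7, y₂ ≡ 1 mod 2. z = 0×2×4 + 1×7×1 ≡ 7 mod 14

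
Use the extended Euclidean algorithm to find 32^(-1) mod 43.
Extended GCD: 32(-4) + 43(3) = 1. So 32^(-1) ≡ -4 ≡ 39 (mod 43). Verify: 32 × 39 = 1248 ≡ 1 (mod 43)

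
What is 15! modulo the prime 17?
(16)! = (15)! × (16) ≡ -1 mod 17. So (15)! ≡ -1 × (16)^(-1) ≡ (-1)×(-1) = 1 mod 17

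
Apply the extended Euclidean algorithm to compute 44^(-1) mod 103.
Extended GCD: 44(-7) + 103(3) = 1. So 44^(-1) ≡ -7 ≡ 96 (mod 103). Verify: 44 × 96 = 4224 ≡ 1 (mod 103)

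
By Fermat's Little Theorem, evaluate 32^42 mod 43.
By Fermat's Little Theorem, 32^{42} ≡ 1 (mod 43) since 43 is prime and gcd(32, 43) = 1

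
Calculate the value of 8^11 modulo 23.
By repeated squaring mod 23: 8^{1}≡8, 8^{2}≡18, 8^{4}≡2, 8^{8}≡4. Then 8^{11} = 8^{8+2+1} ≡ 4 × 18 × 8 ≡ 1 mod 23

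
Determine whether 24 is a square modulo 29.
By Euler's criterion: 24^{14} ≡ 1 (mod 29). Since this equals 1, 24 is a QR.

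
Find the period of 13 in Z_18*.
Powers of 13 mod 18: 13^1≡13, 13^2≡7, 13^3≡1. ord_18(13) = 3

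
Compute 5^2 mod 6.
5^{2} = 25 ≡ 1 (mod 6)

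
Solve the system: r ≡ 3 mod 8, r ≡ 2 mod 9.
M = 8 × 9 = 72. M₁ = 9, y₁ ≡ 1 mod 8. M₂ = 8, y₂ ≡ 8 mod 9. r = 3×9×1 + 2×8×8 ≡ 11 mod 72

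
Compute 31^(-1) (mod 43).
Since 43 is prime, by Fermat 31^(-1) ≡ 31^{41} ≡ 25 (mod 43). Verify: 31 × 25 = 775 ≡ 1 (mod 43)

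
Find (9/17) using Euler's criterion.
(9/17) = 9^{8} mod 17 = 1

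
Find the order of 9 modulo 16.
Powers of 9 mod 16: 9^1≡9, 9^2≡1. So the order of 9 is 2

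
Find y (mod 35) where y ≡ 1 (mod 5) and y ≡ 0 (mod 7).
M = 5 × 7 = 35. M₁ = 7, y₁ ≡ 3 (mod 5). M₂ = 5, y₂ ≡ 3 (mod 7). y = 1×7×3 + 0×5×3 ≡ 21 (mod 35)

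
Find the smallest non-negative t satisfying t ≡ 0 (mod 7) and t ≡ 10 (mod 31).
M = 7 × 31 = 217. M₁ = 31, y₁ ≡ 5 (mod 7). M₂ = 7, y₂ ≡ 9 (mod 31). t = 0×31×5 + 10×7×9 ≡ 196 (mod 217)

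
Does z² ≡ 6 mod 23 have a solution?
By Euler's criterion: 6^{11} ≡ 1 mod 23. Since this equals 1, 6 is a QR.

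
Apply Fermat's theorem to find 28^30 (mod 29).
By Fermat: 28^{28} ≡ 1 (mod 29). So 28^{30} = 28^{28} · 28^{2} ≡ 28^{2} ≡ 1 (mod 29)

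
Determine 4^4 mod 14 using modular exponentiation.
4^{4} = 256 ≡ 4 (mod 14)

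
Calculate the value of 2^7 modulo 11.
By repeated squaring mod 11: 2^{1}≡2, 2^{2}≡4, 2^{4}≡5. Then 2^{7} = 2^{4+2+1} ≡ 5 × 4 × 2 ≡ 7 mod 11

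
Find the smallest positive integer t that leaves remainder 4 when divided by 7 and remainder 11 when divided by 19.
M = 7 × 19 = 133. M₁ = 19, y₁ ≡ 3 mod 7. M₂ = 7, y₂ ≡ 11 mod 19. t = 4×19×3 + 11×7×11 ≡ 11 mod 133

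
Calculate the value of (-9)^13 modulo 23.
By repeated squaring (mod 23): (-9)^{1}≡14, (-9)^{2}≡12, (-9)^{4}≡6, (-9)^{8}≡13. Then (-9)^{13} = (-9)^{8+4+1} ≡ 13 × 6 × 14 ≡ 11 (mod 23)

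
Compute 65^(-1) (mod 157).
Since 157 is prime, by Fermat 65^(-1) ≡ 65^{155} ≡ 29 (mod 157). Verify: 65 × 29 = 1885 ≡ 1 (mod 157)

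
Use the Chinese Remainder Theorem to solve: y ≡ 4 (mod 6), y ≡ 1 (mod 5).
M = 6 × 5 = 30. M₁ = 5, y₁ ≡ 5 (mod 6). M₂ = 6, y₂ ≡ 1 (mod 5). y = 4×5×5 + 1×6×1 ≡ 16 (mod 30)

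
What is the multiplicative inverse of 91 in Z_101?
Since 101 is prime, by Fermat 91^(-1) ≡ 91^{99} ≡ 10 mod 101. Verify: 91 × 10 = 910 ≡ 1 mod 101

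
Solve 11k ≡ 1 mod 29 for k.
Since 29 is prime, by Fermat 11^(-1) ≡ 11^{27} ≡ 8 mod 29. Verify: 11 × 8 = 88 ≡ 1 mod 29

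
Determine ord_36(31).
Powers of 31 mod 36: 31^1≡31, 31^2≡25, 31^3≡19, 31^4≡13, 31^5≡7, 31^6≡1. So the order of 31 is 6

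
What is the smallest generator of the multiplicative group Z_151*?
g = 6. Powers: [6, 36, 65, 88, 75, 148, 133, 43, 107, ...] generates all 150 non-zero residues.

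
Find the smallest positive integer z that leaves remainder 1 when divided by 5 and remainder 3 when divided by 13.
M = 5 × 13 = 65. M₁ = 13, y₁ ≡ 2 mod 5. M₂ = 5, y₂ ≡ 8 mod 13. z = 1×13×2 + 3×5×8 ≡ 16 mod 65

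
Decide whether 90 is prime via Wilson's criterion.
(89)! mod 90 = 0. Since 0 ≢ -1 mod 90, 90 is not prime.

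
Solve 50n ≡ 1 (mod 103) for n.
Since 103 is prime, by Fermat 50^(-1) ≡ 50^{101} ≡ 68 (mod 103). Verify: 50 × 68 = 3400 ≡ 1 (mod 103)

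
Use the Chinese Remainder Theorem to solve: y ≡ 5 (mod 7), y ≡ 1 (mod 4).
M = 7 × 4 = 28. M₁ = 4, y₁ ≡ 2 (mod 7). M₂ = 7, y₂ ≡ 3 (mod 4). y = 5×4×2 + 1×7×3 ≡ 5 (mod 28)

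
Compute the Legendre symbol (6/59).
(6/59) = 6^{29} mod 59 = -1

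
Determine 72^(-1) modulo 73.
Since 73 is prime, by Fermat 72^(-1) ≡ 72^{71} ≡ 72 mod 73. Verify: 72 × 72 = 5184 ≡ 1 mod 73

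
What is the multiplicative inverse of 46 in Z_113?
Since 113 is prime, by Fermat 46^(-1) ≡ 46^{111} ≡ 86 (mod 113). Verify: 46 × 86 = 3956 ≡ 1 (mod 113)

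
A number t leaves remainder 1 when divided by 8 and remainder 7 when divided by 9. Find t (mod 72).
M = 8 × 9 = 72. M₁ = 9, y₁ ≡ 1 (mod 8). M₂ = 8, y₂ ≡ 8 (mod 9). t = 1×9×1 + 7×8×8 ≡ 25 (mod 72)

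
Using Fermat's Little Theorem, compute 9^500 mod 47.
By Fermat: 9^{46} ≡ 1 (mod 47). 500 ≡ 40 (mod 46). So 9^{500} ≡ 9^{40} ≡ 4 (mod 47)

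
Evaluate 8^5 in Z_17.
By repeated squaring mod 17: 8^{1}≡8, 8^{2}≡13, 8^{4}≡16. Then 8^{5} = 8^{4+1} ≡ 16 × 8 ≡ 9 mod 17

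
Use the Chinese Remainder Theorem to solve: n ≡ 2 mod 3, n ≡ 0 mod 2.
M = 3 × 2 = 6. M₁ = 2, y₁ ≡ 2 mod 3. M₂ = 3, y₂ ≡ 1 mod 2. n = 2×2×2 + 0×3×1 ≡ 2 mod 6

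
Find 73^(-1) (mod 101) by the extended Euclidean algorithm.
Extended GCD: 73(18) + 101(-13) = 1. So 73^(-1) ≡ 18 (mod 101). Verify: 73 × 18 = 1314 ≡ 1 (mod 101)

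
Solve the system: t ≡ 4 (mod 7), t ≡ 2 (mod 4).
M = 7 × 4 = 28. M₁ = 4, y₁ ≡ 2 (mod 7). M₂ = 7, y₂ ≡ 3 (mod 4). t = 4×4×2 + 2×7×3 ≡ 18 (mod 28)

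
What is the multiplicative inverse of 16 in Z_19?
Since 19 is prime, by Fermat 16^(-1) ≡ 16^{17} ≡ 6 mod 19. Verify: 16 × 6 = 96 ≡ 1 mod 19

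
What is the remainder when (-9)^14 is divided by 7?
Using Fermat: (-9)^{6} ≡ 1 (mod 7). 14 ≡ 2 (mod 6). So (-9)^{14} ≡ (-9)^{2} ≡ 4 (mod 7)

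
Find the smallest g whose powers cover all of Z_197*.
g = 2. For each prime q|196: 2^{98}≡196, 2^{28}≡104, none ≡ 1, so ord_197(2) = 196 and 2 is a primitive root.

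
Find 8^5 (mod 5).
Using Fermat: 8^{4} ≡ 1 (mod 5). 5 ≡ 1 (mod 4). So 8^{5} ≡ 8^{1} ≡ 3 (mod 5)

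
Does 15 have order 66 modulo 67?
15^{11} ≡ 1 (mod 67) and 11 < 66, so ord_67(15) = 11 ≠ 66 and 15 is not a primitive root.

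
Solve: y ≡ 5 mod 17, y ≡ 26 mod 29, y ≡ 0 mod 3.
M = 17 × 29 × 3 = 1479. M₁ = 87, y₁ ≡ 9 mod 17. M₂ = 51, y₂ ≡ 4 mod 29. M₃ = 493, y₃ ≡ 1 mod 3. y = 5×87×9 + 26×51×4 + 0×493×1 ≡ 345 mod 1479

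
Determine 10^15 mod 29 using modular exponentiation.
By repeated squaring mod 29: 10^{1}≡10, 10^{2}≡13, 10^{4}≡24, 10^{8}≡25. Then 10^{15} = 10^{8+4+2+1} ≡ 25 × 24 × 13 × 10 ≡ 19 mod 29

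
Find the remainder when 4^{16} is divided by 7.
By Fermat: 4^{6} ≡ 1 (mod 7). 16 = 2×6 + 4. So 4^{16} ≡ 4^{4} ≡ 4 (mod 7)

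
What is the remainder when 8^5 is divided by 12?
By repeated squaring mod 12: 8^{1}≡8, 8^{2}≡4, 8^{4}≡4. Then 8^{5} = 8^{4+1} ≡ 4 × 8 ≡ 8 mod 12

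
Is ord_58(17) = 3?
Powers of 17 mod 58: 17^1≡17, 17^2≡57, 17^3≡41, 17^4≡1. 17^3≡41≢1, so ord ≠ 3. No, the actual order is 4.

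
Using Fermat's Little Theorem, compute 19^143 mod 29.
By Fermat: 19^{28} ≡ 1 mod 29. 143 = 5×28 + 3. So 19^{143} ≡ 19^{3} ≡ 15 mod 29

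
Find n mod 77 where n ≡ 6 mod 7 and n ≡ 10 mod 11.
M = 7 × 11 = 77. M₁ = 11, y₁ ≡ 2 mod 7. M₂ = 7, y₂ ≡ 8 mod 11. n = 6×11×2 + 10×7×8 ≡ 76 mod 77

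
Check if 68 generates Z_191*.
68^{95} ≡ 1 (mod 191) and 95 < 190, so ord_191(68) = 95 ≠ 190 and 68 is not a primitive root.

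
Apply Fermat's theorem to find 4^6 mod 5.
By Fermat: 4^{4} ≡ 1 mod 5. So 4^{6} = 4^{4} · 4^{2} ≡ 4^{2} ≡ 1 mod 5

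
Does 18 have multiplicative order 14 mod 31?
Powers of 18 mod 31: 18^1≡18, 18^2≡14, 18^3≡4, 18^4≡10, 18^5≡25, 18^6≡16, 18^7≡9, 18^8≡7, 18^9≡2, 18^10≡5, 18^11≡28, 18^12≡8, 18^13≡20, 18^14≡19, 18^15≡1. 18^14≡19≢1, so ord ≠ 14. No, the actual order is 15.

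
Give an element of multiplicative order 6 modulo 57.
50 has order 6 mod 57 since 50^{6} ≡ 1 mod 57 and no smaller power works.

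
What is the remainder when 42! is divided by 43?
By Wilson's theorem, (42)! ≡ -1 ≡ 42 mod 43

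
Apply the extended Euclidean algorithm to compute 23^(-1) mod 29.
Extended GCD: 23(-5) + 29(4) = 1. So 23^(-1) ≡ -5 ≡ 24 (mod 29). Verify: 23 × 24 = 552 ≡ 1 (mod 29)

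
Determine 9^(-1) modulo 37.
Since 37 is prime, by Fermat 9^(-1) ≡ 9^{35} ≡ 33 (mod 37). Verify: 9 × 33 = 297 ≡ 1 (mod 37)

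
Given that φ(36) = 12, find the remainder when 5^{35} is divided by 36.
By Euler: 5^{12} ≡ 1 mod 36 since gcd(5, 36) = 1. 35 = 2×12 + 11. So 5^{35} ≡ 5^{11} ≡ 29 mod 36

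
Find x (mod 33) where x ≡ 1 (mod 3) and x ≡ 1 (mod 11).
M = 3 × 11 = 33. M₁ = 11, y₁ ≡ 2 (mod 3). M₂ = 3, y₂ ≡ 4 (mod 11). x = 1×11×2 + 1×3×4 ≡ 1 (mod 33)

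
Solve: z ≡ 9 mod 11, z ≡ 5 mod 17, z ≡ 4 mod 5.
M = 11 × 17 × 5 = 935. M₁ = 85, y₁ ≡ 7 mod 11. M₂ = 55, y₂ ≡ 13 mod 17. M₃ = 187, y₃ ≡ 3 mod 5. z = 9×85×7 + 5×55×13 + 4×187×3 ≡ 889 mod 935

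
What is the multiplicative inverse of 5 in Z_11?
Since 11 is prime, by Fermat 5^(-1) ≡ 5^{9} ≡ 9 (mod 11). Verify: 5 × 9 = 45 ≡ 1 (mod 11)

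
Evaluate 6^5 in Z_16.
By repeated squaring mod 16: 6^{1}≡6, 6^{2}≡4, 6^{4}≡0. Then 6^{5} = 6^{4+1} ≡ 0 × 6 ≡ 0 mod 16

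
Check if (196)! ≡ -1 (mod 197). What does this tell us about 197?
(196)! mod 197 = 196. Since this equals -1 (mod 197), Wilson confirms 197 is prime.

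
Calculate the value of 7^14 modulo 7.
By repeated squaring (mod 7): 7^{1}≡0, 7^{2}≡0, 7^{4}≡0, 7^{8}≡0. Then 7^{14} = 7^{8+4+2} ≡ 0 × 0 × 0 ≡ 0 (mod 7)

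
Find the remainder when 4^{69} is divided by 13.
By Fermat: 4^{12} ≡ 1 mod 13. 69 = 5×12 + 9. So 4^{69} ≡ 4^{9} ≡ 12 mod 13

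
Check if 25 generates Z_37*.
25^{18} ≡ 1 (mod 37) and 18 < 36, so ord_37(25) = 18 ≠ 36 and 25 is not a primitive root.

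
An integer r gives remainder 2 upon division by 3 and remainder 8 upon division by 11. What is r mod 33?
M = 3 × 11 = 33. M₁ = 11, y₁ ≡ 2 mod 3. M₂ = 3, y₂ ≡ 4 mod 11. r = 2×11×2 + 8×3×4 ≡ 8 mod 33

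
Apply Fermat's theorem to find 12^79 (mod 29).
By Fermat: 12^{28} ≡ 1 (mod 29). 79 = 2×28 + 23. So 12^{79} ≡ 12^{23} ≡ 17 (mod 29)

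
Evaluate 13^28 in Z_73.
By repeated squaring mod 73: 13^{1}≡13, 13^{2}≡23, 13^{4}≡18, 13^{8}≡32, 13^{16}≡2. Then 13^{28} = 13^{16+8+4} ≡ 2 × 32 × 18 ≡ 57 mod 73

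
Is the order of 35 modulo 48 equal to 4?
Powers of 35 mod 48: 35^1≡35, 35^2≡25, 35^3≡11, 35^4≡1. First k with 35^k≡1 is k=4. Yes, ord_48(35) = 4.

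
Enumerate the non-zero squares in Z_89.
Quadratic residues modulo 89: {1, 2, 4, 5, 8, 9, 10, 11, 16, 17, 18, 20, 21, 22, 25, 32, 34, 36, 39, 40, 42, 44, 45, 47, 49, 50, 53, 55, 57, 64, 67, 68, 69, 71, 72, 73, 78, 79, 80, 81, 84, 85, 87, 88}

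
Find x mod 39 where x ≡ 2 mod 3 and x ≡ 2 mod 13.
M = 3 × 13 = 39. M₁ = 13, y₁ ≡ 1 mod 3. M₂ = 3, y₂ ≡ 9 mod 13. x = 2×13×1 + 2×3×9 ≡ 2 mod 39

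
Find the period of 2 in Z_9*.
Powers of 2 mod 9: 2^1≡2, 2^2≡4, 2^3≡8, 2^4≡7, 2^5≡5, 2^6≡1. So the order of 2 is 6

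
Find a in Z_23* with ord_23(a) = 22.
5 has order 22 mod 23 since 5^{22} ≡ 1 mod 23 and no smaller power works.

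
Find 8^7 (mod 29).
By repeated squaring (mod 29): 8^{1}≡8, 8^{2}≡6, 8^{4}≡7. Then 8^{7} = 8^{4+2+1} ≡ 7 × 6 × 8 ≡ 17 (mod 29)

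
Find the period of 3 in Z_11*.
Powers of 3 mod 11: 3^1≡3, 3^2≡9, 3^3≡5, 3^4≡4, 3^5≡1. Order = 5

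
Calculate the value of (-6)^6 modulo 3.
By repeated squaring (mod 3): (-6)^{1}≡0, (-6)^{2}≡0, (-6)^{4}≡0. Then (-6)^{6} = (-6)^{4+2} ≡ 0 × 0 ≡ 0 (mod 3)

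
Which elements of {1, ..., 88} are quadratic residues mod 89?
Quadratic residues modulo 89: {1, 2, 4, 5, 8, 9, 10, 11, 16, 17, 18, 20, 21, 22, 25, 32, 34, 36, 39, 40, 42, 44, 45, 47, 49, 50, 53, 55, 57, 64, 67, 68, 69, 71, 72, 73, 78, 79, 80, 81, 84, 85, 87, 88}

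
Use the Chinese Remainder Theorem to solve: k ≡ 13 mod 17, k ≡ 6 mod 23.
M = 17 × 23 = 391. M₁ = 23, y₁ ≡ 3 mod 17. M₂ = 17, y₂ ≡ 19 mod 23. k = 13×23×3 + 6×17×19 ≡ 98 mod 391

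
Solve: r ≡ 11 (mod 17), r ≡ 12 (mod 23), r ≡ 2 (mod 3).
M = 17 × 23 × 3 = 1173. M₁ = 69, y₁ ≡ 1 (mod 17). M₂ = 51, y₂ ≡ 14 (mod 23). M₃ = 391, y₃ ≡ 1 (mod 3). r = 11×69×1 + 12×51×14 + 2×391×1 ≡ 725 (mod 1173)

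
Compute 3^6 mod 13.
By repeated squaring mod 13: 3^{1}≡3, 3^{2}≡9, 3^{4}≡3. Then 3^{6} = 3^{4+2} ≡ 3 × 9 ≡ 1 mod 13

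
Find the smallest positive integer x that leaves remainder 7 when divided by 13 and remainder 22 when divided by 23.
M = 13 × 23 = 299. M₁ = 23, y₁ ≡ 4 mod 13. M₂ = 13, y₂ ≡ 16 mod 23. x = 7×23×4 + 22×13×16 ≡ 137 mod 299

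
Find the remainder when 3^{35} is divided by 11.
By Fermat: 3^{10} ≡ 1 mod 11. 35 = 3×10 + 5. So 3^{35} ≡ 3^{5} ≡ 1 mod 11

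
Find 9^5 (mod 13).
By repeated squaring (mod 13): 9^{1}≡9, 9^{2}≡3, 9^{4}≡9. Then 9^{5} = 9^{4+1} ≡ 9 × 9 ≡ 3 (mod 13)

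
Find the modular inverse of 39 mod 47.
Since 47 is prime, by Fermat 39^(-1) ≡ 39^{45} ≡ 41 mod 47. Verify: 39 × 41 = 1599 ≡ 1 mod 47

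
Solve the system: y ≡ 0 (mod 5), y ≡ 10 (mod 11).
M = 5 × 11 = 55. M₁ = 11, y₁ ≡ 1 (mod 5). M₂ = 5, y₂ ≡ 9 (mod 11). y = 0×11×1 + 10×5×9 ≡ 10 (mod 55)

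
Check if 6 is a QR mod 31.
By Euler's criterion: 6^{15} ≡ 30 mod 31. Since this equals -1 (≡ 30), 6 is not a QR.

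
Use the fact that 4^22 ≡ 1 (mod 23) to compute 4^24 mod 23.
By Fermat: 4^{22} ≡ 1 (mod 23). So 4^{24} = 4^{22} · 4^{2} ≡ 4^{2} ≡ 16 (mod 23)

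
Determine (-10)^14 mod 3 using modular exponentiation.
Using Fermat: (-10)^{2} ≡ 1 (mod 3). 14 ≡ 0 (mod 2). So (-10)^{14} ≡ (-10)^{0} ≡ 1 (mod 3)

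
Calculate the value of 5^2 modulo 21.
5^{2} = 25 ≡ 4 (mod 21)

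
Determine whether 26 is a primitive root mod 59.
26^{29} ≡ 1 mod 59 and 29 < 58, so ord_59(26) = 29 ≠ 58 and 26 is not a primitive root.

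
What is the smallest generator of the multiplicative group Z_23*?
g = 5. For each prime q|22: 5^{11}≡22, 5^{2}≡2, none ≡ 1, so ord_23(5) = 22 and 5 is a primitive root.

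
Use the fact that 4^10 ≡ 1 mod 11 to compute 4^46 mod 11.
By Fermat: 4^{10} ≡ 1 mod 11. 46 = 4×10 + 6. So 4^{46} ≡ 4^{6} ≡ 4 mod 11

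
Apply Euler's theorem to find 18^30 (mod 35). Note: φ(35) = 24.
By Euler: 18^{24} ≡ 1 (mod 35) since gcd(18, 35) = 1. 30 = 1×24 + 6. So 18^{30} ≡ 18^{6} ≡ 29 (mod 35)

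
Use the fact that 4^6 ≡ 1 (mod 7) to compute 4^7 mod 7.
By Fermat: 4^{6} ≡ 1 (mod 7). So 4^{7} = 4^{6} · 4^{1} ≡ 4^{1} ≡ 4 (mod 7)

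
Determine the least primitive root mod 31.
g = 3. For each prime q|30: 3^{15}≡30, 3^{10}≡25, 3^{6}≡16, none ≡ 1, so ord_31(3) = 30 and 3 is a primitive root.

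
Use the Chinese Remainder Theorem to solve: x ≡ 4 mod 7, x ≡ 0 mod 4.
M = 7 × 4 = 28. M₁ = 4, y₁ ≡ 2 mod 7. M₂ = 7, y₂ ≡ 3 mod 4. x = 4×4×2 + 0×7×3 ≡ 4 mod 28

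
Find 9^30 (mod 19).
Using Fermat: 9^{18} ≡ 1 (mod 19). 30 ≡ 12 (mod 18). So 9^{30} ≡ 9^{12} ≡ 7 (mod 19)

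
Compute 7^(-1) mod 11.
Since 11 is prime, by Fermat 7^(-1) ≡ 7^{9} ≡ 8 mod 11. Verify: 7 × 8 = 56 ≡ 1 mod 11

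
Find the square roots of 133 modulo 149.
The square roots of 133 mod 149 are 122 and 27. Verify: 122² = 14884 ≡ 133 (mod 149)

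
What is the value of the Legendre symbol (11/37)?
(11/37) = 11^{18} mod 37 = 1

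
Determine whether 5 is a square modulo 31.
By Euler's criterion: 5^{15} ≡ 1 (mod 31). Since this equals 1, 5 is a QR.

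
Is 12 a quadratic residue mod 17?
By Euler's criterion: 12^{8} ≡ 16 mod 17. Since this equals -1 (≡ 16), 12 is not a QR.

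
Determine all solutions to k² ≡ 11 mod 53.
The square roots of 11 mod 53 are 8 and 45. Verify: 8² = 64 ≡ 11 mod 53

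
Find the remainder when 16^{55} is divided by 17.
By Fermat: 16^{16} ≡ 1 (mod 17). 55 = 3×16 + 7. So 16^{55} ≡ 16^{7} ≡ 16 (mod 17)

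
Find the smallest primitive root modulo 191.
g = 19. Powers: [19, 170, 174, 59, 166, 98, 143, 43, 53, ...] generates all 190 non-zero residues.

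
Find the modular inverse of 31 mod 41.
Since 41 is prime, by Fermat 31^(-1) ≡ 31^{39} ≡ 4 (mod 41). Verify: 31 × 4 = 124 ≡ 1 (mod 41)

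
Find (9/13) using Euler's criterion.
(9/13) = 9^{6} mod 13 = 1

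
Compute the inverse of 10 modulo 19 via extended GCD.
Extended GCD: 10(2) + 19(-1) = 1. So 10^(-1) ≡ 2 mod 19. Verify: 10 × 2 = 20 ≡ 1 mod 19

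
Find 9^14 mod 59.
By repeated squaring mod 59: 9^{1}≡9, 9^{2}≡22, 9^{4}≡12, 9^{8}≡26. Then 9^{14} = 9^{8+4+2} ≡ 26 × 12 × 22 ≡ 20 mod 59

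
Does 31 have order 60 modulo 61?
ord_61(31) divides 60. For each prime q|60: 31^{30}≡60, 31^{20}≡13, 31^{12}≡34, none ≡ 1. So 31 has order 60 and is a primitive root mod 61.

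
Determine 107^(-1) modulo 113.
Since 113 is prime, by Fermat 107^(-1) ≡ 107^{111} ≡ 94 (mod 113). Verify: 107 × 94 = 10058 ≡ 1 (mod 113)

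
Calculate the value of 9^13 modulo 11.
Using Fermat: 9^{10} ≡ 1 mod 11. 13 ≡ 3 mod 10. So 9^{13} ≡ 9^{3} ≡ 3 mod 11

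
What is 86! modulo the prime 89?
(88)! = (86)! × (87) × (88) ≡ -1 (mod 89). So (86)! ≡ -1 × [(88)(87)]^(-1) ≡ 44 (mod 89)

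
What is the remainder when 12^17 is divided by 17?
Using Fermat: 12^{16} ≡ 1 mod 17. 17 ≡ 1 mod 16. So 12^{17} ≡ 12^{1} ≡ 12 mod 17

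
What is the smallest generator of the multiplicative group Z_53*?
g = 2. Powers: [2, 4, 8, 16, 32, 11, 22, 44, 35, 17, ...] generates all 52 non-zero residues.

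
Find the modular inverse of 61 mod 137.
Since 137 is prime, by Fermat 61^(-1) ≡ 61^{135} ≡ 9 mod 137. Verify: 61 × 9 = 549 ≡ 1 mod 137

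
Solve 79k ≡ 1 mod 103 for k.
Since 103 is prime, by Fermat 79^(-1) ≡ 79^{101} ≡ 30 mod 103. Verify: 79 × 30 = 2370 ≡ 1 mod 103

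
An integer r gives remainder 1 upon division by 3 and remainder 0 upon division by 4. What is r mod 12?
M = 3 × 4 = 12. M₁ = 4, y₁ ≡ 1 mod 3. M₂ = 3, y₂ ≡ 3 mod 4. r = 1×4×1 + 0×3×3 ≡ 4 mod 12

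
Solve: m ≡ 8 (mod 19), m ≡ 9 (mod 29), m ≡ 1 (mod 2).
M = 19 × 29 × 2 = 1102. M₁ = 58, y₁ ≡ 1 (mod 19). M₂ = 38, y₂ ≡ 13 (mod 29). M₃ = 551, y₃ ≡ 1 (mod 2). m = 8×58×1 + 9×38×13 + 1×551×1 ≡ 1053 (mod 1102)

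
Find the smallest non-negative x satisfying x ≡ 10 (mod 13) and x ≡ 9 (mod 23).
M = 13 × 23 = 299. M₁ = 23, y₁ ≡ 4 (mod 13). M₂ = 13, y₂ ≡ 16 (mod 23). x = 10×23×4 + 9×13×16 ≡ 101 (mod 299)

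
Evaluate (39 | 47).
(39/47) = 39^{23} mod 47 = -1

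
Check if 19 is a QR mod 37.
By Euler's criterion: 19^{18} ≡ 36 mod 37. Since this equals -1 (≡ 36), 19 is not a QR.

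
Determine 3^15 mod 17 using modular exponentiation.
By repeated squaring mod 17: 3^{1}≡3, 3^{2}≡9, 3^{4}≡13, 3^{8}≡16. Then 3^{15} = 3^{8+4+2+1} ≡ 16 × 13 × 9 × 3 ≡ 6 mod 17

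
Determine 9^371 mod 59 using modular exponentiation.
Using Fermat: 9^{58} ≡ 1 (mod 59). 371 ≡ 23 (mod 58). So 9^{371} ≡ 9^{23} ≡ 19 (mod 59)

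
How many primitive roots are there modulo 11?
A prime p has φ(p-1) primitive roots; here φ(10) = 4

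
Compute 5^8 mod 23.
By repeated squaring mod 23: 5^{1}≡5, 5^{2}≡2, 5^{4}≡4, 5^{8}≡16. So 5^{8} ≡ 16 mod 23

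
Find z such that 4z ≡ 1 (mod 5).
Since 5 is prime, by Fermat 4^(-1) ≡ 4^{3} ≡ 4 (mod 5). Verify: 4 × 4 = 16 ≡ 1 (mod 5)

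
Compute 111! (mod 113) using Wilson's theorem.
(112)! = (111)! × (112) ≡ -1 (mod 113). So (111)! ≡ -1 × (112)^(-1) ≡ (-1)×(-1) = 1 (mod 113)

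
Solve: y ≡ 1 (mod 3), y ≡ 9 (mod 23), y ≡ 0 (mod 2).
M = 3 × 23 × 2 = 138. M₁ = 46, y₁ ≡ 1 (mod 3). M₂ = 6, y₂ ≡ 4 (mod 23). M₃ = 69, y₃ ≡ 1 (mod 2). y = 1×46×1 + 9×6×4 + 0×69×1 ≡ 124 (mod 138)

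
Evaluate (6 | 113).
(6/113) = 6^{56} mod 113 = -1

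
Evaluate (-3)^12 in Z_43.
By repeated squaring mod 43: (-3)^{1}≡40, (-3)^{2}≡9, (-3)^{4}≡38, (-3)^{8}≡25. Then (-3)^{12} = (-3)^{8+4} ≡ 25 × 38 ≡ 4 mod 43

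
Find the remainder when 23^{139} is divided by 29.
By Fermat: 23^{28} ≡ 1 (mod 29). 139 = 4×28 + 27. So 23^{139} ≡ 23^{27} ≡ 24 (mod 29)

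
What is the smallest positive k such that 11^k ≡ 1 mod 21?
Powers of 11 mod 21: 11^1≡11, 11^2≡16, 11^3≡8, 11^4≡4, 11^5≡2, 11^6≡1. Order = 6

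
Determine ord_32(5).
Powers of 5 mod 32: 5^1≡5, 5^2≡25, 5^3≡29, 5^4≡17, 5^5≡21, 5^6≡9, 5^7≡13, 5^8≡1. ord_32(5) = 8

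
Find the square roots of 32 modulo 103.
The square roots of 32 mod 103 are 49 and 54. Verify: 49² = 2401 ≡ 32 (mod 103)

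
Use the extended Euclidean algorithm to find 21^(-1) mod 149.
Extended GCD: 21(71) + 149(-10) = 1. So 21^(-1) ≡ 71 mod 149. Verify: 21 × 71 = 1491 ≡ 1 mod 149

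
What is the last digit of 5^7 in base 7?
Using Fermat: 5^{6} ≡ 1 (mod 7). 7 ≡ 1 (mod 6). So 5^{7} ≡ 5^{1} ≡ 5 (mod 7)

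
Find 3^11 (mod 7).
Using Fermat: 3^{6} ≡ 1 (mod 7). 11 ≡ 5 (mod 6). So 3^{11} ≡ 3^{5} ≡ 5 (mod 7)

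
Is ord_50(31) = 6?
Powers of 31 mod 50: 31^1≡31, 31^2≡11, 31^3≡41, 31^4≡21, 31^5≡1. Already 31^5≡1, so the order is 5 < 6. No, the actual order is 5.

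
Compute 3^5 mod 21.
By repeated squaring (mod 21): 3^{1}≡3, 3^{2}≡9, 3^{4}≡18. Then 3^{5} = 3^{4+1} ≡ 18 × 3 ≡ 12 (mod 21)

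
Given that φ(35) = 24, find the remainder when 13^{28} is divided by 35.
By Euler: 13^{24} ≡ 1 (mod 35) since gcd(13, 35) = 1. 28 = 1×24 + 4. So 13^{28} ≡ 13^{4} ≡ 1 (mod 35)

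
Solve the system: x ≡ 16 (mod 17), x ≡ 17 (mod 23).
M = 17 × 23 = 391. M₁ = 23, y₁ ≡ 3 (mod 17). M₂ = 17, y₂ ≡ 19 (mod 23). x = 16×23×3 + 17×17×19 ≡ 339 (mod 391)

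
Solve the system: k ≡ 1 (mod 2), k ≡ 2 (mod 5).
M = 2 × 5 = 10. M₁ = 5, y₁ ≡ 1 (mod 2). M₂ = 2, y₂ ≡ 3 (mod 5). k = 1×5×1 + 2×2×3 ≡ 7 (mod 10)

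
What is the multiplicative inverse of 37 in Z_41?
Since 41 is prime, by Fermat 37^(-1) ≡ 37^{39} ≡ 10 (mod 41). Verify: 37 × 10 = 370 ≡ 1 (mod 41)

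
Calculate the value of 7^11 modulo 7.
By repeated squaring (mod 7): 7^{1}≡0, 7^{2}≡0, 7^{4}≡0, 7^{8}≡0. Then 7^{11} = 7^{8+2+1} ≡ 0 × 0 × 0 ≡ 0 (mod 7)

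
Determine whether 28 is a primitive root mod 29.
28^{2} ≡ 1 (mod 29) and 2 < 28, so ord_29(28) = 2 ≠ 28 and 28 is not a primitive root.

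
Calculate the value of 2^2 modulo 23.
2^{2} = 4 ≡ 4 (mod 23)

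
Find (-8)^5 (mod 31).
By repeated squaring (mod 31): (-8)^{1}≡23, (-8)^{2}≡2, (-8)^{4}≡4. Then (-8)^{5} = (-8)^{4+1} ≡ 4 × 23 ≡ 30 (mod 31)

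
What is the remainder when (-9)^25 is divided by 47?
By repeated squaring (mod 47): (-9)^{1}≡38, (-9)^{2}≡34, (-9)^{4}≡28, (-9)^{8}≡32, (-9)^{16}≡37. Then (-9)^{25} = (-9)^{16+8+1} ≡ 37 × 32 × 38 ≡ 13 (mod 47)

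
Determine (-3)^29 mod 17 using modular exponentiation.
Using Fermat: (-3)^{16} ≡ 1 mod 17. 29 ≡ 13 mod 16. So (-3)^{29} ≡ (-3)^{13} ≡ 5 mod 17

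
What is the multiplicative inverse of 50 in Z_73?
Since 73 is prime, by Fermat 50^(-1) ≡ 50^{71} ≡ 19 (mod 73). Verify: 50 × 19 = 950 ≡ 1 (mod 73)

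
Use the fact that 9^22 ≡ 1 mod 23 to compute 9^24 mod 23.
By Fermat: 9^{22} ≡ 1 mod 23. So 9^{24} = 9^{22} · 9^{2} ≡ 9^{2} ≡ 12 mod 23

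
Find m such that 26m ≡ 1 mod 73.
Since 73 is prime, by Fermat 26^(-1) ≡ 26^{71} ≡ 59 mod 73. Verify: 26 × 59 = 1534 ≡ 1 mod 73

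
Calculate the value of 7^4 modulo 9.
7^{4} = 2401 ≡ 7 (mod 9)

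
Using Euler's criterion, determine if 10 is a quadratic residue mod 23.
By Euler's criterion: 10^{11} ≡ 22 mod 23. Since this equals -1 (≡ 22), 10 is not a QR.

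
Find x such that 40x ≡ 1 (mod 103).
Since 103 is prime, by Fermat 40^(-1) ≡ 40^{101} ≡ 85 (mod 103). Verify: 40 × 85 = 3400 ≡ 1 (mod 103)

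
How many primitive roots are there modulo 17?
A prime p has φ(p-1) primitive roots; here φ(16) = 8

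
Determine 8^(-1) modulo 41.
Since 41 is prime, by Fermat 8^(-1) ≡ 8^{39} ≡ 36 mod 41. Verify: 8 × 36 = 288 ≡ 1 mod 41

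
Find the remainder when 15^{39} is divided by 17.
By Fermat: 15^{16} ≡ 1 (mod 17). 39 = 2×16 + 7. So 15^{39} ≡ 15^{7} ≡ 8 (mod 17)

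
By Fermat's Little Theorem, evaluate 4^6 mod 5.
By Fermat: 4^{4} ≡ 1 (mod 5). So 4^{6} = 4^{4} · 4^{2} ≡ 4^{2} ≡ 1 (mod 5)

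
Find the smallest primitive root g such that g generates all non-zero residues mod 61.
g = 2. Powers: [2, 4, 8, 16, 32, 3, ...] generates all 60 non-zero residues.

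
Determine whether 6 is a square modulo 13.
By Euler's criterion: 6^{6} ≡ 12 (mod 13). Since this equals -1 (≡ 12), 6 is not a QR.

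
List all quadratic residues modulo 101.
QRs mod 101: {1, 4, 5, 6, 9, 13, 14, 16, 17, 19, 20, 21, 22, 23, 24, 25, 30, 31, 33, 36, 37, 43, 45, 47, 49, 52, 54, 56, 58, 64, 65, 68, 70, 71, 76, 77, 78, 79, 80, 81, 82, 84, 85, 87, 88, 92, 95, 96, 97, 100}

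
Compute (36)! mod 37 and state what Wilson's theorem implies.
(36)! mod 37 = 36. Since this equals -1 (mod 37), Wilson confirms 37 is prime.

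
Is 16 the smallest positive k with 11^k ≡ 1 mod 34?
Powers of 11 mod 34: 11^1≡11, 11^2≡19, 11^3≡5, 11^4≡21, 11^5≡27, 11^6≡25, 11^7≡3, 11^8≡33, 11^9≡23, 11^10≡15, 11^11≡29, 11^12≡13, 11^13≡7, 11^14≡9, 11^15≡31, 11^16≡1. First k with 11^k≡1 is k=16. Yes, ord_34(11) = 16.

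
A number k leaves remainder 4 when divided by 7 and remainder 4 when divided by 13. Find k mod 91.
M = 7 × 13 = 91. M₁ = 13, y₁ ≡ 6 mod 7. M₂ = 7, y₂ ≡ 2 mod 13. k = 4×13×6 + 4×7×2 ≡ 4 mod 91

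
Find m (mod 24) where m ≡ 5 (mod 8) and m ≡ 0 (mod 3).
M = 8 × 3 = 24. M₁ = 3, y₁ ≡ 3 (mod 8). M₂ = 8, y₂ ≡ 2 (mod 3). m = 5×3×3 + 0×8×2 ≡ 21 (mod 24)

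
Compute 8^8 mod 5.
Using Fermat: 8^{4} ≡ 1 (mod 5). 8 ≡ 0 (mod 4). So 8^{8} ≡ 8^{0} ≡ 1 (mod 5)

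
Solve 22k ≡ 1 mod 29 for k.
Since 29 is prime, by Fermat 22^(-1) ≡ 22^{27} ≡ 4 mod 29. Verify: 22 × 4 = 88 ≡ 1 mod 29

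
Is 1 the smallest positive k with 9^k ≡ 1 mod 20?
Powers of 9 mod 20: 9^1≡9, 9^2≡1. 9^1≡9≢1, so ord ≠ 1. No, the actual order is 2.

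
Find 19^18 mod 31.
By repeated squaring mod 31: 19^{1}≡19, 19^{2}≡20, 19^{4}≡28, 19^{8}≡9, 19^{16}≡19. Then 19^{18} = 19^{16+2} ≡ 19 × 20 ≡ 8 mod 31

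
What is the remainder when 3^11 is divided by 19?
By repeated squaring (mod 19): 3^{1}≡3, 3^{2}≡9, 3^{4}≡5, 3^{8}≡6. Then 3^{11} = 3^{8+2+1} ≡ 6 × 9 × 3 ≡ 10 (mod 19)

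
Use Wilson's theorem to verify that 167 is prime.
(166)! mod 167 = 166. Since this equals -1 mod 167, Wilson confirms 167 is prime.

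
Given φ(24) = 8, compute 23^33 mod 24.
By Euler: 23^{8} ≡ 1 (mod 24) since gcd(23, 24) = 1. 33 = 4×8 + 1. So 23^{33} ≡ 23^{1} ≡ 23 (mod 24)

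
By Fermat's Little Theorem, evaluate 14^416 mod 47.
By Fermat: 14^{46} ≡ 1 (mod 47). 416 ≡ 2 (mod 46). So 14^{416} ≡ 14^{2} ≡ 8 (mod 47)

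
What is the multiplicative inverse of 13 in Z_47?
Since 47 is prime, by Fermat 13^(-1) ≡ 13^{45} ≡ 29 mod 47. Verify: 13 × 29 = 377 ≡ 1 mod 47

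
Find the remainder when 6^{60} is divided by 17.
By Fermat: 6^{16} ≡ 1 mod 17. 60 = 3×16 + 12. So 6^{60} ≡ 6^{12} ≡ 13 mod 17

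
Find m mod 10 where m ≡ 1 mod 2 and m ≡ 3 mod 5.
M = 2 × 5 = 10. M₁ = 5, y₁ ≡ 1 mod 2. M₂ = 2, y₂ ≡ 3 mod 5. m = 1×5×1 + 3×2×3 ≡ 3 mod 10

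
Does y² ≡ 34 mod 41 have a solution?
By Euler's criterion: 34^{20} ≡ 40 mod 41. Since this equals -1 (≡ 40), 34 is not a QR.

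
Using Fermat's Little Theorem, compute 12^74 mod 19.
By Fermat: 12^{18} ≡ 1 mod 19. 74 = 4×18 + 2. So 12^{74} ≡ 12^{2} ≡ 11 mod 19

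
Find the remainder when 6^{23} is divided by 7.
By Fermat: 6^{6} ≡ 1 mod 7. 23 = 3×6 + 5. So 6^{23} ≡ 6^{5} ≡ 6 mod 7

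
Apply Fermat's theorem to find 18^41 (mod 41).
By Fermat: 18^{40} ≡ 1 (mod 41). So 18^{41} = 18^{40} · 18^{1} ≡ 18^{1} ≡ 18 (mod 41)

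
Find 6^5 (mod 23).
By repeated squaring (mod 23): 6^{1}≡6, 6^{2}≡13, 6^{4}≡8. Then 6^{5} = 6^{4+1} ≡ 8 × 6 ≡ 2 (mod 23)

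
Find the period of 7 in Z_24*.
Powers of 7 mod 24: 7^1≡7, 7^2≡1. ord_24(7) = 2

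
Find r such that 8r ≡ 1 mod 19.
Since 19 is prime, by Fermat 8^(-1) ≡ 8^{17} ≡ 12 mod 19. Verify: 8 × 12 = 96 ≡ 1 mod 19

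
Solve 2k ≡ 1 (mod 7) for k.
Since 7 is prime, by Fermat 2^(-1) ≡ 2^{5} ≡ 4 (mod 7). Verify: 2 × 4 = 8 ≡ 1 (mod 7)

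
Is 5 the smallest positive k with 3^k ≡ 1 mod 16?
Powers of 3 mod 16: 3^1≡3, 3^2≡9, 3^3≡11, 3^4≡1. Already 3^4≡1, so the order is 4 < 5. No, the actual order is 4.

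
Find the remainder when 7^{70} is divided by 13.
By Fermat: 7^{12} ≡ 1 (mod 13). 70 = 5×12 + 10. So 7^{70} ≡ 7^{10} ≡ 4 (mod 13)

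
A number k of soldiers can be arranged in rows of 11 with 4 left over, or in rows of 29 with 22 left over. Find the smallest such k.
M = 11 × 29 = 319. M₁ = 29, y₁ ≡ 8 (mod 11). M₂ = 11, y₂ ≡ 8 (mod 29). k = 4×29×8 + 22×11×8 ≡ 312 (mod 319)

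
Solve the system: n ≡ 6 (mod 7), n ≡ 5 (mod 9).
M = 7 × 9 = 63. M₁ = 9, y₁ ≡ 4 (mod 7). M₂ = 7, y₂ ≡ 4 (mod 9). n = 6×9×4 + 5×7×4 ≡ 41 (mod 63)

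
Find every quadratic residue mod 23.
QRs mod 23: {1, 2, 3, 4, 6, 8, 9, 12, 13, 16, 18}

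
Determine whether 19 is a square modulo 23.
By Euler's criterion: 19^{11} ≡ 22 mod 23. Since this equals -1 (≡ 22), 19 is not a QR.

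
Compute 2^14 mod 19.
By repeated squaring mod 19: 2^{1}≡2, 2^{2}≡4, 2^{4}≡16, 2^{8}≡9. Then 2^{14} = 2^{8+4+2} ≡ 9 × 16 × 4 ≡ 6 mod 19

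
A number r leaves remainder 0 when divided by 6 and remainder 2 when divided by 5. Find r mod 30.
M = 6 × 5 = 30. M₁ = 5, y₁ ≡ 5 mod 6. M₂ = 6, y₂ ≡ 1 mod 5. r = 0×5×5 + 2×6×1 ≡ 12 mod 30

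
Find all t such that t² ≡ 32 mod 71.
The square roots of 32 mod 71 are 48 and 23. Verify: 48² = 2304 ≡ 32 mod 71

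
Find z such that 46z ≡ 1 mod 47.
Since 47 is prime, by Fermat 46^(-1) ≡ 46^{45} ≡ 46 mod 47. Verify: 46 × 46 = 2116 ≡ 1 mod 47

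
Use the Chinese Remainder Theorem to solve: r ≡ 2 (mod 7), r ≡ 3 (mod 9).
M = 7 × 9 = 63. M₁ = 9, y₁ ≡ 4 (mod 7). M₂ = 7, y₂ ≡ 4 (mod 9). r = 2×9×4 + 3×7×4 ≡ 30 (mod 63)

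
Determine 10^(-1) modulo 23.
Since 23 is prime, by Fermat 10^(-1) ≡ 10^{21} ≡ 7 mod 23. Verify: 10 × 7 = 70 ≡ 1 mod 23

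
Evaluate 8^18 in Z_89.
By repeated squaring (mod 89): 8^{1}≡8, 8^{2}≡64, 8^{4}≡2, 8^{8}≡4, 8^{16}≡16. Then 8^{18} = 8^{16+2} ≡ 16 × 64 ≡ 45 (mod 89)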